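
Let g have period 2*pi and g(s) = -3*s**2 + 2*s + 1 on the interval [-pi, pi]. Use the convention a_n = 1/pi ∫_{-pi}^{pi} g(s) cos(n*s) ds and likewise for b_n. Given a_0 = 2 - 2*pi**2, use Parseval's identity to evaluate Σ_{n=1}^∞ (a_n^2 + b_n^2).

8*pi**2*(5 + 3*pi**2)/15

Parseval: a_0^2/2 + Σ_{n≥1} (a_n^2+b_n^2) = 1/pi ∫_{-pi}^{pi} g(s)^2 ds = -4*pi**2/3 + 2 + 18*pi**4/5.
Subtract a_0^2/2 = 2*(1 - pi**2)**2: Σ (a_n^2+b_n^2) = 8*pi**2*(5 + 3*pi**2)/15.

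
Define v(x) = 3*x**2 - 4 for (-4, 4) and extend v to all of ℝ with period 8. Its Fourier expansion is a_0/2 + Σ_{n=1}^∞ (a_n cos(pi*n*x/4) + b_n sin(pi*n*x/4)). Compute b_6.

0

b_6 = 1/4 ∫_{-4}^{4} v(x) sin(3*pi*x/2) dx.
v is even and sin(3*pi*x/2) is odd, so the integrand is odd over a symmetric interval and the integral vanishes.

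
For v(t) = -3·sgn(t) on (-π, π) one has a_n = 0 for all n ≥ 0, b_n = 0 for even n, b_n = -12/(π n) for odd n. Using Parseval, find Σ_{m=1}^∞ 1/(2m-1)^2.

pi**2/8

Parseval: Σ b_n^2 = (1/π) ∫_{-π}^{π} v(t)^2 dt = 18.
Only odd n contribute, with b_n^2 = 144/(π^2 n^2), so Σ_{m≥1} 1/(2m-1)^2 = π^2·(18)/144 = pi**2/8.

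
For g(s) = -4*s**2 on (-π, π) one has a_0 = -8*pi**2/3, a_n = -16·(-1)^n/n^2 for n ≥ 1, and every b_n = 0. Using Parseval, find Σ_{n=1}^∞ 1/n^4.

Parseval: a_0^2/2 + Σ a_n^2 = (1/π) ∫_{-π}^{π} g(s)^2 ds = 32*pi**4/5.
Subtract a_0^2/2 = 32*pi**4/9: Σ a_n^2 = 128*pi**4/45.
Since a_n^2 = 256/n^4, Σ 1/n^4 = pi**4/90.

pi**4/90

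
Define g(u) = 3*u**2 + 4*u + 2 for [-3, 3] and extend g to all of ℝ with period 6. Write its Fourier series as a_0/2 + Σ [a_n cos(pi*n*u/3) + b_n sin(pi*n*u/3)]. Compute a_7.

-108/(49*pi**2)

a_7 = 1/3 ∫_{-3}^{3} g(u) cos(7*pi*u/3) du.
Integrating by parts twice (tabular method), an antiderivative of (3*u**2 + 4*u + 2) cos(7*pi*u/3) is 9*u**2*sin(7*pi*u/3)/(7*pi) + 12*u*sin(7*pi*u/3)/(7*pi) + 54*u*cos(7*pi*u/3)/(49*pi**2) - 162*sin(7*pi*u/3)/(343*pi**3) + 6*sin(7*pi*u/3)/(7*pi) + 36*cos(7*pi*u/3)/(49*pi**2); evaluating from -3 to 3: ∫_{-3}^{3} (3*u**2 + 4*u + 2) cos(7*pi*u/3) du = (-198/(49*pi**2)) - (18/(7*pi**2)) = -324/(49*pi**2).
Hence a_7 = (1/3)·(-324/(49*pi**2)) = -108/(49*pi**2).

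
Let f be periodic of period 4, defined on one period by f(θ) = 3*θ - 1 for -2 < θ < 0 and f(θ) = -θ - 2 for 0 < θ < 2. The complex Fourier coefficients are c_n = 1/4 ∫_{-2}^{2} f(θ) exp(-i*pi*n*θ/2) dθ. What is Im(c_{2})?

Since f is real-valued, Im(c_{2}) = -1/4 ∫_{-2}^{2} f(θ) sin(pi*θ) dθ = -b_{2}/2.
Split the integral at the breakpoints.
Integrating by parts (boundary term plus one more integral), an antiderivative of (3*θ - 1) sin(pi*θ) is -3*θ*cos(pi*θ)/pi + 3*sin(pi*θ)/pi**2 + cos(pi*θ)/pi; evaluating from -2 to 0: ∫_{-2}^{0} (3*θ - 1) sin(pi*θ) dθ = (1/pi) - (7/pi) = -6/pi.
Integrating by parts (boundary term plus one more integral), an antiderivative of (-θ - 2) sin(pi*θ) is θ*cos(pi*θ)/pi - sin(pi*θ)/pi**2 + 2*cos(pi*θ)/pi; evaluating from 0 to 2: ∫_{0}^{2} (-θ - 2) sin(pi*θ) dθ = (4/pi) - (2/pi) = 2/pi.
So ∫_{-2}^{2} f(θ) sin(pi*θ) dθ = -4/pi.
Hence Im(c_{2}) = (-1/4)·(-4/pi) = 1/pi.

1/pi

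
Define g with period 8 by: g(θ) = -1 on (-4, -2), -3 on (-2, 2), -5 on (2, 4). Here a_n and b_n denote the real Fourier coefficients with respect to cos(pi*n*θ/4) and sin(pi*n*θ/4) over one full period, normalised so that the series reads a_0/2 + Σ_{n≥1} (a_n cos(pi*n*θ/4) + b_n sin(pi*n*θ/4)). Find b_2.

4/pi

b_2 = 1/4 ∫_{-4}^{4} g(θ) sin(pi*θ/2) dθ.
Split the integral at the breakpoints.
Directly, an antiderivative of (-1) sin(pi*θ/2) is 2*cos(pi*θ/2)/pi; evaluating from -4 to -2: ∫_{-4}^{-2} (-1) sin(pi*θ/2) dθ = (-2/pi) - (2/pi) = -4/pi.
Directly, an antiderivative of (-3) sin(pi*θ/2) is 6*cos(pi*θ/2)/pi; evaluating from -2 to 2: ∫_{-2}^{2} (-3) sin(pi*θ/2) dθ = (-6/pi) - (-6/pi) = 0.
Directly, an antiderivative of (-5) sin(pi*θ/2) is 10*cos(pi*θ/2)/pi; evaluating from 2 to 4: ∫_{2}^{4} (-5) sin(pi*θ/2) dθ = (10/pi) - (-10/pi) = 20/pi.
Summing the pieces and multiplying by (1/4) gives b_2 = 4/pi.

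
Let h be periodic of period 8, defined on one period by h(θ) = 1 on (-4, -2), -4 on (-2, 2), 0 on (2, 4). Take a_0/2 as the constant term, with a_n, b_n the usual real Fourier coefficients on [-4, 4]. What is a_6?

a_6 = 1/4 ∫_{-4}^{4} h(θ) cos(3*pi*θ/2) dθ.
Split the integral at the breakpoints.
Directly, an antiderivative of (1) cos(3*pi*θ/2) is 2*sin(3*pi*θ/2)/(3*pi); evaluating from -4 to -2: ∫_{-4}^{-2} (1) cos(3*pi*θ/2) dθ = (0) - (0) = 0.
Directly, an antiderivative of (-4) cos(3*pi*θ/2) is -8*sin(3*pi*θ/2)/(3*pi); evaluating from -2 to 2: ∫_{-2}^{2} (-4) cos(3*pi*θ/2) dθ = (0) - (0) = 0.
∫_{2}^{4} (0) cos(3*pi*θ/2) dθ = 0.
Summing the pieces and multiplying by (1/4) gives a_6 = 0.

0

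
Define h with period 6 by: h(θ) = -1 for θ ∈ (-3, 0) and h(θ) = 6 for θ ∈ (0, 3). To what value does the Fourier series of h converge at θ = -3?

At θ = -3 the one-sided limits are h(-3^-) = 6 and h(-3^+) = -1.
By Dirichlet's theorem the series converges to their average, [(6) + (-1)]/2 = 5/2.

5/2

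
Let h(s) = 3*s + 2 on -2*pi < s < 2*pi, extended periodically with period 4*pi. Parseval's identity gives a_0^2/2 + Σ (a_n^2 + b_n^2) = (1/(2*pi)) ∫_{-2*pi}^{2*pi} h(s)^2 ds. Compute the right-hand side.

8 + 24*pi**2

(1/(2*pi)) ∫_{-2*pi}^{2*pi} h(s)^2 ds = (1/(2*pi)) · (16*pi + 48*pi**3) = 8 + 24*pi**2.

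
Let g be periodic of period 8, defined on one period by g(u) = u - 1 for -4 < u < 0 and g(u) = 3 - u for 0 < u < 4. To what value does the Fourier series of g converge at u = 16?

1

u = 16 differs from u = 0 by 2 full period(s), and the series is 8-periodic.
At u = 0 the one-sided limits are g(0^-) = -1 and g(0^+) = 3.
By Dirichlet's theorem the series converges to their average, [(-1) + (3)]/2 = 1.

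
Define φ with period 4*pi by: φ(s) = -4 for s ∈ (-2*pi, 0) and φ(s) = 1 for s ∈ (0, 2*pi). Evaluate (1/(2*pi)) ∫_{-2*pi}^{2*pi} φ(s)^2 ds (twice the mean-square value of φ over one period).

(1/(2*pi)) ∫_{-2*pi}^{2*pi} φ(s)^2 ds = (1/(2*pi)) · (34*pi) = 17.

17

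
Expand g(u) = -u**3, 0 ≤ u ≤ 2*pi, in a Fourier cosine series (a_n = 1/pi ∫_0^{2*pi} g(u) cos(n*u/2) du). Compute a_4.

-3*pi

a_4 = 1/pi ∫_0^{2*pi} (-u**3) cos(2*u) du.
Integrating by parts three times (tabular method), an antiderivative of (-u**3) cos(2*u) is -u**3*sin(2*u)/2 - 3*u**2*cos(2*u)/4 + 3*u*sin(2*u)/4 + 3*cos(2*u)/8; evaluating from 0 to 2*pi: ∫_{0}^{2*pi} (-u**3) cos(2*u) du = (3/8 - 3*pi**2) - (3/8) = -3*pi**2.
Hence a_4 = (1/pi)·(-3*pi**2) = -3*pi.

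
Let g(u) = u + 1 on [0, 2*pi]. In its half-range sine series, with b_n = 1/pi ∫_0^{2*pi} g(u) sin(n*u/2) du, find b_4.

-1

b_4 = 1/pi ∫_0^{2*pi} (u + 1) sin(2*u) du.
Integrating by parts (boundary term plus one more integral), an antiderivative of (u + 1) sin(2*u) is -u*cos(2*u)/2 + sin(2*u)/4 - cos(2*u)/2; evaluating from 0 to 2*pi: ∫_{0}^{2*pi} (u + 1) sin(2*u) du = (-pi - 1/2) - (-1/2) = -pi.
Hence b_4 = (1/pi)·(-pi) = -1.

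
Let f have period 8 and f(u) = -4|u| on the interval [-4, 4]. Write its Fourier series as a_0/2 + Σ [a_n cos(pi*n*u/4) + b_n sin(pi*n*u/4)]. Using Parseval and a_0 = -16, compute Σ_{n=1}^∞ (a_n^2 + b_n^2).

128/3

Parseval: a_0^2/2 + Σ_{n≥1} (a_n^2+b_n^2) = 1/4 ∫_{-4}^{4} f(u)^2 du = 512/3.
Subtract a_0^2/2 = 128: Σ (a_n^2+b_n^2) = 128/3.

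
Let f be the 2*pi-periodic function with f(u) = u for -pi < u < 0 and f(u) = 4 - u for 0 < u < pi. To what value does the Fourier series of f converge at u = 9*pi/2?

u = 9*pi/2 differs from u = pi/2 by 2 full period(s), and the series is 2*pi-periodic.
f is continuous at u = pi/2 with value 4 - pi/2, so the series converges to 4 - pi/2 there.

4 - pi/2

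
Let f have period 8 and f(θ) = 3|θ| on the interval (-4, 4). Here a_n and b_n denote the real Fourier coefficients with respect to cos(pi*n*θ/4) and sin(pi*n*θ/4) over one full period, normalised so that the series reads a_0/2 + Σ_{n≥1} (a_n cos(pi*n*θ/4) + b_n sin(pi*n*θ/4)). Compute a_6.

a_6 = 1/4 ∫_{-4}^{4} f(θ) cos(3*pi*θ/2) dθ.
f is even and cos(3*pi*θ/2) is even, so the integrand is even and a_6 = 1/2 ∫_0^{4} f(θ) cos(3*pi*θ/2) dθ.
Integrating by parts (boundary term plus one more integral), an antiderivative of (3*θ) cos(3*pi*θ/2) is 2*θ*sin(3*pi*θ/2)/pi + 4*cos(3*pi*θ/2)/(3*pi**2); evaluating from 0 to 4: ∫_{0}^{4} (3*θ) cos(3*pi*θ/2) dθ = (4/(3*pi**2)) - (4/(3*pi**2)) = 0.
Hence a_6 = (1/2)·(0) = 0.

0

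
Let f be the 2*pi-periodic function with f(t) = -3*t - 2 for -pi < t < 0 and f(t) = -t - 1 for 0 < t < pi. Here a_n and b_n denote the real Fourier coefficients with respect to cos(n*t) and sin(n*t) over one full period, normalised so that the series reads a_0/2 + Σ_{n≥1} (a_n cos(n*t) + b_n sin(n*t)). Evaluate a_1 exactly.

a_1 = 1/pi ∫_{-pi}^{pi} f(t) cos(t) dt.
Split the integral at the breakpoints.
Integrating by parts (boundary term plus one more integral), an antiderivative of (-3*t - 2) cos(t) is -3*t*sin(t) - 2*sin(t) - 3*cos(t); evaluating from -pi to 0: ∫_{-pi}^{0} (-3*t - 2) cos(t) dt = (-3) - (3) = -6.
Integrating by parts (boundary term plus one more integral), an antiderivative of (-t - 1) cos(t) is -t*sin(t) - sin(t) - cos(t); evaluating from 0 to pi: ∫_{0}^{pi} (-t - 1) cos(t) dt = (1) - (-1) = 2.
Summing the pieces and multiplying by (1/pi) gives a_1 = -4/pi.

-4/pi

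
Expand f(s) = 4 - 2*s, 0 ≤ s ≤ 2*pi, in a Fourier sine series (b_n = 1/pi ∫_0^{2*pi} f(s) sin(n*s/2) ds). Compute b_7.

b_7 = 1/pi ∫_0^{2*pi} (4 - 2*s) sin(7*s/2) ds.
Integrating by parts (boundary term plus one more integral), an antiderivative of (4 - 2*s) sin(7*s/2) is 4*s*cos(7*s/2)/7 - 8*sin(7*s/2)/49 - 8*cos(7*s/2)/7; evaluating from 0 to 2*pi: ∫_{0}^{2*pi} (4 - 2*s) sin(7*s/2) ds = (8/7 - 8*pi/7) - (-8/7) = 16/7 - 8*pi/7.
Hence b_7 = (1/pi)·(16/7 - 8*pi/7) = 8*(2 - pi)/(7*pi).

8*(2 - pi)/(7*pi)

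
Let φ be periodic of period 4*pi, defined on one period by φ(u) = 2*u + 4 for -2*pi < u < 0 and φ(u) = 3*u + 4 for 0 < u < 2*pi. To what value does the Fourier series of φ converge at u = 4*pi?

u = 4*pi differs from u = 0 by 1 full period(s), and the series is 4*pi-periodic.
φ is continuous at u = 0 with value 4, so the series converges to 4 there.

4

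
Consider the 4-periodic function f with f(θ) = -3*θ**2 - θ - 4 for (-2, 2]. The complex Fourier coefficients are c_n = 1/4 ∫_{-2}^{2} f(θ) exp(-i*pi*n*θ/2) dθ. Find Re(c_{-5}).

Since f is real-valued, Re(c_{-5}) = 1/4 ∫_{-2}^{2} f(θ) cos(-5*pi*θ/2) dθ = a_{5}/2.
Integrating by parts twice (tabular method), an antiderivative of (-3*θ**2 - θ - 4) cos(-5*pi*θ/2) is -6*θ**2*sin(5*pi*θ/2)/(5*pi) - 2*θ*sin(5*pi*θ/2)/(5*pi) - 24*θ*cos(5*pi*θ/2)/(25*pi**2) - 8*sin(5*pi*θ/2)/(5*pi) + 48*sin(5*pi*θ/2)/(125*pi**3) - 4*cos(5*pi*θ/2)/(25*pi**2); evaluating from -2 to 2: ∫_{-2}^{2} (-3*θ**2 - θ - 4) cos(-5*pi*θ/2) dθ = (52/(25*pi**2)) - (-44/(25*pi**2)) = 96/(25*pi**2).
Hence Re(c_{-5}) = (1/4)·(96/(25*pi**2)) = 24/(25*pi**2).

24/(25*pi**2)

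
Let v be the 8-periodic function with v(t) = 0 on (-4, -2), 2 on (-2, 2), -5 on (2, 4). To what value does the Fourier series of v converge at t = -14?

t = -14 differs from t = 2 by -2 full period(s), and the series is 8-periodic.
At t = 2 the one-sided limits are v(2^-) = 2 and v(2^+) = -5.
By Dirichlet's theorem the series converges to their average, [(2) + (-5)]/2 = -3/2.

-3/2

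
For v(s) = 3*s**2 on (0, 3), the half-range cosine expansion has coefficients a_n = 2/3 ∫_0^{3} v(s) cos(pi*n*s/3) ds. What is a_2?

a_2 = 2/3 ∫_0^{3} (3*s**2) cos(2*pi*s/3) ds.
Integrating by parts twice (tabular method), an antiderivative of (3*s**2) cos(2*pi*s/3) is 9*s**2*sin(2*pi*s/3)/(2*pi) + 27*s*cos(2*pi*s/3)/(2*pi**2) - 81*sin(2*pi*s/3)/(4*pi**3); evaluating from 0 to 3: ∫_{0}^{3} (3*s**2) cos(2*pi*s/3) ds = (81/(2*pi**2)) - (0) = 81/(2*pi**2).
Hence a_2 = (2/3)·(81/(2*pi**2)) = 27/pi**2.

27/pi**2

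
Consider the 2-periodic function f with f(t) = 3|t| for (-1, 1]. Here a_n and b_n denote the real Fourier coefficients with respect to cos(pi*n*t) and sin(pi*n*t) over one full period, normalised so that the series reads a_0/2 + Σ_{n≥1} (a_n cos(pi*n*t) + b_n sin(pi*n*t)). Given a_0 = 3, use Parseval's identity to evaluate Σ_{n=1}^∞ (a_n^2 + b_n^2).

3/2

Parseval: a_0^2/2 + Σ_{n≥1} (a_n^2+b_n^2) = ∫_{-1}^{1} f(t)^2 dt = 6.
Subtract a_0^2/2 = 9/2: Σ (a_n^2+b_n^2) = 3/2.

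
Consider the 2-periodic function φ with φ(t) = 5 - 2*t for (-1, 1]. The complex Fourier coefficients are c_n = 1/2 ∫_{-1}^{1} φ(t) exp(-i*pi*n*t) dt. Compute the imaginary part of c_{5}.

Since φ is real-valued, Im(c_{5}) = -1/2 ∫_{-1}^{1} φ(t) sin(5*pi*t) dt = -b_{5}/2.
Integrating by parts (boundary term plus one more integral), an antiderivative of (5 - 2*t) sin(5*pi*t) is 2*t*cos(5*pi*t)/(5*pi) - 2*sin(5*pi*t)/(25*pi**2) - cos(5*pi*t)/pi; evaluating from -1 to 1: ∫_{-1}^{1} (5 - 2*t) sin(5*pi*t) dt = (3/(5*pi)) - (7/(5*pi)) = -4/(5*pi).
Hence Im(c_{5}) = (-1/2)·(-4/(5*pi)) = 2/(5*pi).

2/(5*pi)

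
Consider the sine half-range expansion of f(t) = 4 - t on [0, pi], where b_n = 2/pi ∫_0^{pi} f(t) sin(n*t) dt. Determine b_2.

b_2 = 2/pi ∫_0^{pi} (4 - t) sin(2*t) dt.
Integrating by parts (boundary term plus one more integral), an antiderivative of (4 - t) sin(2*t) is t*cos(2*t)/2 - sin(2*t)/4 - 2*cos(2*t); evaluating from 0 to pi: ∫_{0}^{pi} (4 - t) sin(2*t) dt = (-2 + pi/2) - (-2) = pi/2.
Hence b_2 = (2/pi)·(pi/2) = 1.

1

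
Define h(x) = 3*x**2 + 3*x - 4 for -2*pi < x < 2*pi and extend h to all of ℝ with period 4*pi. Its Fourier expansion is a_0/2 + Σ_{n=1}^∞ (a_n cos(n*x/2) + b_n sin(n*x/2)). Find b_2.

-6

b_2 = (1/(2*pi)) ∫_{-2*pi}^{2*pi} h(x) sin(x) dx.
Integrating by parts twice (tabular method), an antiderivative of (3*x**2 + 3*x - 4) sin(x) is -3*x**2*cos(x) + 6*x*sin(x) - 3*x*cos(x) + 3*sin(x) + 10*cos(x); evaluating from -2*pi to 2*pi: ∫_{-2*pi}^{2*pi} (3*x**2 + 3*x - 4) sin(x) dx = (-12*pi**2 - 6*pi + 10) - (-12*pi**2 + 10 + 6*pi) = -12*pi.
Hence b_2 = (1/(2*pi))·(-12*pi) = -6.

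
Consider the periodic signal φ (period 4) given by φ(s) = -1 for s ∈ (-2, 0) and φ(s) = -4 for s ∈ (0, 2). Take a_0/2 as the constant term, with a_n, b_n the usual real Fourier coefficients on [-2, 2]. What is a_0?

-5

a_0 = 1/2 ∫_{-2}^{2} φ(s) ds = 1/2 · (-10) = -5.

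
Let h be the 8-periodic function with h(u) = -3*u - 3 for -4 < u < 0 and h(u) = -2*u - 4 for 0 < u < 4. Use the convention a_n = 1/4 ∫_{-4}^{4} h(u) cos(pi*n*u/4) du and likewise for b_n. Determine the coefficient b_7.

-22/(7*pi)

b_7 = 1/4 ∫_{-4}^{4} h(u) sin(7*pi*u/4) du.
Split the integral at the breakpoints.
Integrating by parts (boundary term plus one more integral), an antiderivative of (-3*u - 3) sin(7*pi*u/4) is 12*u*cos(7*pi*u/4)/(7*pi) - 48*sin(7*pi*u/4)/(49*pi**2) + 12*cos(7*pi*u/4)/(7*pi); evaluating from -4 to 0: ∫_{-4}^{0} (-3*u - 3) sin(7*pi*u/4) du = (12/(7*pi)) - (36/(7*pi)) = -24/(7*pi).
Integrating by parts (boundary term plus one more integral), an antiderivative of (-2*u - 4) sin(7*pi*u/4) is 8*u*cos(7*pi*u/4)/(7*pi) - 32*sin(7*pi*u/4)/(49*pi**2) + 16*cos(7*pi*u/4)/(7*pi); evaluating from 0 to 4: ∫_{0}^{4} (-2*u - 4) sin(7*pi*u/4) du = (-48/(7*pi)) - (16/(7*pi)) = -64/(7*pi).
Summing the pieces and multiplying by (1/4) gives b_7 = -22/(7*pi).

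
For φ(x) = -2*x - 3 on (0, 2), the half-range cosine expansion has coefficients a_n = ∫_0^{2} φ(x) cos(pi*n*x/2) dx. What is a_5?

a_5 = ∫_0^{2} (-2*x - 3) cos(5*pi*x/2) dx.
Integrating by parts (boundary term plus one more integral), an antiderivative of (-2*x - 3) cos(5*pi*x/2) is -4*x*sin(5*pi*x/2)/(5*pi) - 6*sin(5*pi*x/2)/(5*pi) - 8*cos(5*pi*x/2)/(25*pi**2); evaluating from 0 to 2: ∫_{0}^{2} (-2*x - 3) cos(5*pi*x/2) dx = (8/(25*pi**2)) - (-8/(25*pi**2)) = 16/(25*pi**2).
Hence a_5 = 16/(25*pi**2).

16/(25*pi**2)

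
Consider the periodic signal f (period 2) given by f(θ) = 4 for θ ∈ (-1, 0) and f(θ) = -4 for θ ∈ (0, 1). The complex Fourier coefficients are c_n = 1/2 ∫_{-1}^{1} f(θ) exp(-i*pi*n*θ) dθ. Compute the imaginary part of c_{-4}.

0

Since f is real-valued, Im(c_{-4}) = -1/2 ∫_{-1}^{1} f(θ) sin(-4*pi*θ) dθ = b_{4}/2.
f is odd and sin(-4*pi*θ) is odd, so the integrand is even: ∫_{-1}^{1} f(θ) sin(-4*pi*θ) dθ = 2∫_0^{1} f(θ) sin(-4*pi*θ) dθ.
Directly, an antiderivative of (-4) sin(-4*pi*θ) is -cos(4*pi*θ)/pi; evaluating from 0 to 1: ∫_{0}^{1} (-4) sin(-4*pi*θ) dθ = (-1/pi) - (-1/pi) = 0.
So ∫_{-1}^{1} f(θ) sin(-4*pi*θ) dθ = 0.
Hence Im(c_{-4}) = (-1/2)·(0) = 0.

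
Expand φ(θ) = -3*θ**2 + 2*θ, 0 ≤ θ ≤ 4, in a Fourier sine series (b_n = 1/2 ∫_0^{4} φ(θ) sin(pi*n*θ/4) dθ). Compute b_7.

16*(24 - 245*pi**2)/(343*pi**3)

b_7 = 1/2 ∫_0^{4} (-3*θ**2 + 2*θ) sin(7*pi*θ/4) dθ.
Integrating by parts twice (tabular method), an antiderivative of (-3*θ**2 + 2*θ) sin(7*pi*θ/4) is 12*θ**2*cos(7*pi*θ/4)/(7*pi) - 96*θ*sin(7*pi*θ/4)/(49*pi**2) - 8*θ*cos(7*pi*θ/4)/(7*pi) + 32*sin(7*pi*θ/4)/(49*pi**2) - 384*cos(7*pi*θ/4)/(343*pi**3); evaluating from 0 to 4: ∫_{0}^{4} (-3*θ**2 + 2*θ) sin(7*pi*θ/4) dθ = (32*(12 - 245*pi**2)/(343*pi**3)) - (-384/(343*pi**3)) = 32*(24 - 245*pi**2)/(343*pi**3).
Hence b_7 = (1/2)·(32*(24 - 245*pi**2)/(343*pi**3)) = 16*(24 - 245*pi**2)/(343*pi**3).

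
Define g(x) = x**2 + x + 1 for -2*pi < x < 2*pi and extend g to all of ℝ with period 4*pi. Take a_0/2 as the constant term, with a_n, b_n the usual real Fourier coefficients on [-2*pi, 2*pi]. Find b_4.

b_4 = (1/(2*pi)) ∫_{-2*pi}^{2*pi} g(x) sin(2*x) dx.
Integrating by parts twice (tabular method), an antiderivative of (x**2 + x + 1) sin(2*x) is -x**2*cos(2*x)/2 + x*sin(2*x)/2 - x*cos(2*x)/2 + sin(2*x)/4 - cos(2*x)/4; evaluating from -2*pi to 2*pi: ∫_{-2*pi}^{2*pi} (x**2 + x + 1) sin(2*x) dx = (-2*pi**2 - pi - 1/4) - (-2*pi**2 - 1/4 + pi) = -2*pi.
Hence b_4 = (1/(2*pi))·(-2*pi) = -1.

-1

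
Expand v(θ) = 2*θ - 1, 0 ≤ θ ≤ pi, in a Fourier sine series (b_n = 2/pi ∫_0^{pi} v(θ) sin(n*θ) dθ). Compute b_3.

b_3 = 2/pi ∫_0^{pi} (2*θ - 1) sin(3*θ) dθ.
Integrating by parts (boundary term plus one more integral), an antiderivative of (2*θ - 1) sin(3*θ) is -2*θ*cos(3*θ)/3 + 2*sin(3*θ)/9 + cos(3*θ)/3; evaluating from 0 to pi: ∫_{0}^{pi} (2*θ - 1) sin(3*θ) dθ = (-1/3 + 2*pi/3) - (1/3) = -2/3 + 2*pi/3.
Hence b_3 = (2/pi)·(-2/3 + 2*pi/3) = 4*(-1 + pi)/(3*pi).

4*(-1 + pi)/(3*pi)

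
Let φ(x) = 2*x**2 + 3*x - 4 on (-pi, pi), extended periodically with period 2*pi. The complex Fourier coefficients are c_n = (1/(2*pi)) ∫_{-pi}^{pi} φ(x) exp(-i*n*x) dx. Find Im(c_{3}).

-1

Since φ is real-valued, Im(c_{3}) = -(1/(2*pi)) ∫_{-pi}^{pi} φ(x) sin(3*x) dx = -b_{3}/2.
Integrating by parts twice (tabular method), an antiderivative of (2*x**2 + 3*x - 4) sin(3*x) is -2*x**2*cos(3*x)/3 + 4*x*sin(3*x)/9 - x*cos(3*x) + sin(3*x)/3 + 40*cos(3*x)/27; evaluating from -pi to pi: ∫_{-pi}^{pi} (2*x**2 + 3*x - 4) sin(3*x) dx = (-40/27 + pi + 2*pi**2/3) - (-pi - 40/27 + 2*pi**2/3) = 2*pi.
Hence Im(c_{3}) = (-1/(2*pi))·(2*pi) = -1.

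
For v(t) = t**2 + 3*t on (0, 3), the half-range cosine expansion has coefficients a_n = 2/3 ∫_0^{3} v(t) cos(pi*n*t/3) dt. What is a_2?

9/pi**2

a_2 = 2/3 ∫_0^{3} (t**2 + 3*t) cos(2*pi*t/3) dt.
Integrating by parts twice (tabular method), an antiderivative of (t**2 + 3*t) cos(2*pi*t/3) is 3*t**2*sin(2*pi*t/3)/(2*pi) + 9*t*sin(2*pi*t/3)/(2*pi) + 9*t*cos(2*pi*t/3)/(2*pi**2) - 27*sin(2*pi*t/3)/(4*pi**3) + 27*cos(2*pi*t/3)/(4*pi**2); evaluating from 0 to 3: ∫_{0}^{3} (t**2 + 3*t) cos(2*pi*t/3) dt = (81/(4*pi**2)) - (27/(4*pi**2)) = 27/(2*pi**2).
Hence a_2 = (2/3)·(27/(2*pi**2)) = 9/pi**2.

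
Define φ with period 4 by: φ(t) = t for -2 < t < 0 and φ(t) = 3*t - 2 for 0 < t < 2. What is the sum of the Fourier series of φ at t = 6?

1

t = 6 differs from t = -2 by 2 full period(s), and the series is 4-periodic.
At t = -2 the one-sided limits are φ(-2^-) = 4 and φ(-2^+) = -2.
By Dirichlet's theorem the series converges to their average, [(4) + (-2)]/2 = 1.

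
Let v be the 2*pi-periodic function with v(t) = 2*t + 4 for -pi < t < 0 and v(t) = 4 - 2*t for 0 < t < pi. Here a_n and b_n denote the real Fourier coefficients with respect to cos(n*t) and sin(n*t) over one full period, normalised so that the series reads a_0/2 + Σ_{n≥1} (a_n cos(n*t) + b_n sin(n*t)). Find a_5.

a_5 = 1/pi ∫_{-pi}^{pi} v(t) cos(5*t) dt.
v is even and cos(5*t) is even, so the integrand is even and a_5 = 2/pi ∫_0^{pi} v(t) cos(5*t) dt.
Integrating by parts (boundary term plus one more integral), an antiderivative of (4 - 2*t) cos(5*t) is -2*t*sin(5*t)/5 + 4*sin(5*t)/5 - 2*cos(5*t)/25; evaluating from 0 to pi: ∫_{0}^{pi} (4 - 2*t) cos(5*t) dt = (2/25) - (-2/25) = 4/25.
Hence a_5 = (2/pi)·(4/25) = 8/(25*pi).

8/(25*pi)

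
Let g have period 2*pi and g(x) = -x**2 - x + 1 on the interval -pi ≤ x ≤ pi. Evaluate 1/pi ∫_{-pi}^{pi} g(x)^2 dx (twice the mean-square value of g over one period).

-2*pi**2/3 + 2 + 2*pi**4/5

1/pi ∫_{-pi}^{pi} g(x)^2 dx = 1/pi · (2*pi*(-5*pi**2 + 15 + 3*pi**4)/15) = -2*pi**2/3 + 2 + 2*pi**4/5.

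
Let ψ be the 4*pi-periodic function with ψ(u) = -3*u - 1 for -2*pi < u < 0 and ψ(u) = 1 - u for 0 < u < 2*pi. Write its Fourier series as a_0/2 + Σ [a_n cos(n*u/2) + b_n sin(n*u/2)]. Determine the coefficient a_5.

a_5 = (1/(2*pi)) ∫_{-2*pi}^{2*pi} ψ(u) cos(5*u/2) du.
Split the integral at the breakpoints.
Integrating by parts (boundary term plus one more integral), an antiderivative of (-3*u - 1) cos(5*u/2) is -6*u*sin(5*u/2)/5 - 2*sin(5*u/2)/5 - 12*cos(5*u/2)/25; evaluating from -2*pi to 0: ∫_{-2*pi}^{0} (-3*u - 1) cos(5*u/2) du = (-12/25) - (12/25) = -24/25.
Integrating by parts (boundary term plus one more integral), an antiderivative of (1 - u) cos(5*u/2) is -2*u*sin(5*u/2)/5 + 2*sin(5*u/2)/5 - 4*cos(5*u/2)/25; evaluating from 0 to 2*pi: ∫_{0}^{2*pi} (1 - u) cos(5*u/2) du = (4/25) - (-4/25) = 8/25.
Summing the pieces and multiplying by (1/(2*pi)) gives a_5 = -8/(25*pi).

-8/(25*pi)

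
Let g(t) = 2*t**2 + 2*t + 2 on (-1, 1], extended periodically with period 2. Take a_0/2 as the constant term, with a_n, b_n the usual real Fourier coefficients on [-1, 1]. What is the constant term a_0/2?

8/3

a_0 = ∫_{-1}^{1} g(t) dt = 16/3.
So the constant term a_0/2 = 8/3.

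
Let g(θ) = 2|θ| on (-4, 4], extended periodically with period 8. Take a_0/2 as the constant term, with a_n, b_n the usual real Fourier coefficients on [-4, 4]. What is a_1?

a_1 = 1/4 ∫_{-4}^{4} g(θ) cos(pi*θ/4) dθ.
g is even and cos(pi*θ/4) is even, so the integrand is even and a_1 = 1/2 ∫_0^{4} g(θ) cos(pi*θ/4) dθ.
Integrating by parts (boundary term plus one more integral), an antiderivative of (2*θ) cos(pi*θ/4) is 8*θ*sin(pi*θ/4)/pi + 32*cos(pi*θ/4)/pi**2; evaluating from 0 to 4: ∫_{0}^{4} (2*θ) cos(pi*θ/4) dθ = (-32/pi**2) - (32/pi**2) = -64/pi**2.
Hence a_1 = (1/2)·(-64/pi**2) = -32/pi**2.

-32/pi**2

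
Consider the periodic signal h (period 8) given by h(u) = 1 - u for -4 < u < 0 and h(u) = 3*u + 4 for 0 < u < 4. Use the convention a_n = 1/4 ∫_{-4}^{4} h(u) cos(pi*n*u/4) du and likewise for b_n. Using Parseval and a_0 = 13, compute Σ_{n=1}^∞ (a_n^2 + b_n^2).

Parseval: a_0^2/2 + Σ_{n≥1} (a_n^2+b_n^2) = 1/4 ∫_{-4}^{4} h(u)^2 du = 367/3.
Subtract a_0^2/2 = 169/2: Σ (a_n^2+b_n^2) = 227/6.

227/6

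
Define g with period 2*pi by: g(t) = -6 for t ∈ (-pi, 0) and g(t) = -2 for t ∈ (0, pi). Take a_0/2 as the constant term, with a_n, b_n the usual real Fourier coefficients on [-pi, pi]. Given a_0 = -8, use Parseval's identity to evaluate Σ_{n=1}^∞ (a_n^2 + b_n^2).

8

Parseval: a_0^2/2 + Σ_{n≥1} (a_n^2+b_n^2) = 1/pi ∫_{-pi}^{pi} g(t)^2 dt = 40.
Subtract a_0^2/2 = 32: Σ (a_n^2+b_n^2) = 8.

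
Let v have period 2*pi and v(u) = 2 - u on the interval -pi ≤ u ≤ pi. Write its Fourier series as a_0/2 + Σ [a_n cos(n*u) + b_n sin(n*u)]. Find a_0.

4

a_0 = 1/pi ∫_{-pi}^{pi} v(u) du = 1/pi · (4*pi) = 4.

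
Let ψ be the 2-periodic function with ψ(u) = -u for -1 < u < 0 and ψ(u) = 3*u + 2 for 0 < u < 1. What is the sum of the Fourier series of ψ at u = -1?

3

u = -1 differs from u = 1 by -1 full period(s), and the series is 2-periodic.
At u = 1 the one-sided limits are ψ(1^-) = 5 and ψ(1^+) = 1.
By Dirichlet's theorem the series converges to their average, [(5) + (1)]/2 = 3.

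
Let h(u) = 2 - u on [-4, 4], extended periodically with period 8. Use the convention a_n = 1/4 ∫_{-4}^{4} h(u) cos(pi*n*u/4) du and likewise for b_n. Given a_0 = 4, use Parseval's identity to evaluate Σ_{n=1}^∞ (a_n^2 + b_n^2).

32/3

Parseval: a_0^2/2 + Σ_{n≥1} (a_n^2+b_n^2) = 1/4 ∫_{-4}^{4} h(u)^2 du = 56/3.
Subtract a_0^2/2 = 8: Σ (a_n^2+b_n^2) = 32/3.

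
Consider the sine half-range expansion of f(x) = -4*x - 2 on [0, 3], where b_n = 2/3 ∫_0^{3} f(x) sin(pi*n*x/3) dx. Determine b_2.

b_2 = 2/3 ∫_0^{3} (-4*x - 2) sin(2*pi*x/3) dx.
Integrating by parts (boundary term plus one more integral), an antiderivative of (-4*x - 2) sin(2*pi*x/3) is 6*x*cos(2*pi*x/3)/pi - 9*sin(2*pi*x/3)/pi**2 + 3*cos(2*pi*x/3)/pi; evaluating from 0 to 3: ∫_{0}^{3} (-4*x - 2) sin(2*pi*x/3) dx = (21/pi) - (3/pi) = 18/pi.
Hence b_2 = (2/3)·(18/pi) = 12/pi.

12/pi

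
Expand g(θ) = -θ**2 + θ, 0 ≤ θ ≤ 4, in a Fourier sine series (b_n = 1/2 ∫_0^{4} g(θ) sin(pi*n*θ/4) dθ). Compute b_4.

6/pi

b_4 = 1/2 ∫_0^{4} (-θ**2 + θ) sin(pi*θ) dθ.
Integrating by parts twice (tabular method), an antiderivative of (-θ**2 + θ) sin(pi*θ) is θ**2*cos(pi*θ)/pi - 2*θ*sin(pi*θ)/pi**2 - θ*cos(pi*θ)/pi + sin(pi*θ)/pi**2 - 2*cos(pi*θ)/pi**3; evaluating from 0 to 4: ∫_{0}^{4} (-θ**2 + θ) sin(pi*θ) dθ = (-2/pi**3 + 12/pi) - (-2/pi**3) = 12/pi.
Hence b_4 = (1/2)·(12/pi) = 6/pi.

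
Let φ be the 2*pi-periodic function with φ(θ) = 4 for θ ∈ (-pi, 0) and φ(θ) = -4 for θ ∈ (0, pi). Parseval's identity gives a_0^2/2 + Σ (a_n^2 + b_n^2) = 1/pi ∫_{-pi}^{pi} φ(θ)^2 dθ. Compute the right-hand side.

32

1/pi ∫_{-pi}^{pi} φ(θ)^2 dθ = 1/pi · (32*pi) = 32.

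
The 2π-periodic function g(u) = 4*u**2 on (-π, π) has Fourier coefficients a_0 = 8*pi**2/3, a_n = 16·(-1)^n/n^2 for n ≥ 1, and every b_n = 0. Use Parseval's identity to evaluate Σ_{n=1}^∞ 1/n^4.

pi**4/90

Parseval: a_0^2/2 + Σ a_n^2 = (1/π) ∫_{-π}^{π} g(u)^2 du = 32*pi**4/5.
Subtract a_0^2/2 = 32*pi**4/9: Σ a_n^2 = 128*pi**4/45.
Since a_n^2 = 256/n^4, Σ 1/n^4 = pi**4/90.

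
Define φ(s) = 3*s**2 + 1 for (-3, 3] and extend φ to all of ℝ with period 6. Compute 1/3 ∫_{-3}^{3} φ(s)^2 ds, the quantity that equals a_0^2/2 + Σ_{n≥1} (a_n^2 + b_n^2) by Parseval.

1/3 ∫_{-3}^{3} φ(s)^2 ds = 1/3 · (4944/5) = 1648/5.

1648/5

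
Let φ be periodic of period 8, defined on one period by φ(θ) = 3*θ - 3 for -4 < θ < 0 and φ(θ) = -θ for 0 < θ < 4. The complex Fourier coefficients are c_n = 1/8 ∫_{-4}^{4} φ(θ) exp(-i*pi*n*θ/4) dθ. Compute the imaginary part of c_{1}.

-7/pi

Since φ is real-valued, Im(c_{1}) = -1/8 ∫_{-4}^{4} φ(θ) sin(pi*θ/4) dθ = -b_{1}/2.
Split the integral at the breakpoints.
Integrating by parts (boundary term plus one more integral), an antiderivative of (3*θ - 3) sin(pi*θ/4) is -12*θ*cos(pi*θ/4)/pi + 48*sin(pi*θ/4)/pi**2 + 12*cos(pi*θ/4)/pi; evaluating from -4 to 0: ∫_{-4}^{0} (3*θ - 3) sin(pi*θ/4) dθ = (12/pi) - (-60/pi) = 72/pi.
Integrating by parts (boundary term plus one more integral), an antiderivative of (-θ) sin(pi*θ/4) is 4*θ*cos(pi*θ/4)/pi - 16*sin(pi*θ/4)/pi**2; evaluating from 0 to 4: ∫_{0}^{4} (-θ) sin(pi*θ/4) dθ = (-16/pi) - (0) = -16/pi.
So ∫_{-4}^{4} φ(θ) sin(pi*θ/4) dθ = 56/pi.
Hence Im(c_{1}) = (-1/8)·(56/pi) = -7/pi.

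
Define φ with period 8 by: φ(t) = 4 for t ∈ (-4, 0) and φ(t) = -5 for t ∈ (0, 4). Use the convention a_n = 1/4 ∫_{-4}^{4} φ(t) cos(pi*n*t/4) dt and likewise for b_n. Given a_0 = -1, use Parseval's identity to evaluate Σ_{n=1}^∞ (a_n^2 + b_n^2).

Parseval: a_0^2/2 + Σ_{n≥1} (a_n^2+b_n^2) = 1/4 ∫_{-4}^{4} φ(t)^2 dt = 41.
Subtract a_0^2/2 = 1/2: Σ (a_n^2+b_n^2) = 81/2.

81/2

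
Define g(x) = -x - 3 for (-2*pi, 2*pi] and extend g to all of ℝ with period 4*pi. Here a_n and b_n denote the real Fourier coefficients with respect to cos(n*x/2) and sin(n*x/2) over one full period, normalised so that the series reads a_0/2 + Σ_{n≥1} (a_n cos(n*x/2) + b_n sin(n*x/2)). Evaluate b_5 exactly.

b_5 = (1/(2*pi)) ∫_{-2*pi}^{2*pi} g(x) sin(5*x/2) dx.
Integrating by parts (boundary term plus one more integral), an antiderivative of (-x - 3) sin(5*x/2) is 2*x*cos(5*x/2)/5 - 4*sin(5*x/2)/25 + 6*cos(5*x/2)/5; evaluating from -2*pi to 2*pi: ∫_{-2*pi}^{2*pi} (-x - 3) sin(5*x/2) dx = (-4*pi/5 - 6/5) - (-6/5 + 4*pi/5) = -8*pi/5.
Hence b_5 = (1/(2*pi))·(-8*pi/5) = -4/5.

-4/5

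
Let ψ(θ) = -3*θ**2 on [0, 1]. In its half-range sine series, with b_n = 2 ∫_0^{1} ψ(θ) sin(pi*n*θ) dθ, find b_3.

b_3 = 2 ∫_0^{1} (-3*θ**2) sin(3*pi*θ) dθ.
Integrating by parts twice (tabular method), an antiderivative of (-3*θ**2) sin(3*pi*θ) is θ**2*cos(3*pi*θ)/pi - 2*θ*sin(3*pi*θ)/(3*pi**2) - 2*cos(3*pi*θ)/(9*pi**3); evaluating from 0 to 1: ∫_{0}^{1} (-3*θ**2) sin(3*pi*θ) dθ = ((2/9 - pi**2)/pi**3) - (-2/(9*pi**3)) = (4/9 - pi**2)/pi**3.
Hence b_3 = 2·((4/9 - pi**2)/pi**3) = -2/pi + 8/(9*pi**3).

-2/pi + 8/(9*pi**3)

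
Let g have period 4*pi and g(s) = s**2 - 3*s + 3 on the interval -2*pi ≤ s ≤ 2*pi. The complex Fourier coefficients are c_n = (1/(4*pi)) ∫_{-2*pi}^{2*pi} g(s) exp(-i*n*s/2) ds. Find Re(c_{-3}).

-8/9

Since g is real-valued, Re(c_{-3}) = (1/(4*pi)) ∫_{-2*pi}^{2*pi} g(s) cos(-3*s/2) ds = a_{3}/2.
Integrating by parts twice (tabular method), an antiderivative of (s**2 - 3*s + 3) cos(-3*s/2) is 2*s**2*sin(3*s/2)/3 - 2*s*sin(3*s/2) + 8*s*cos(3*s/2)/9 + 38*sin(3*s/2)/27 - 4*cos(3*s/2)/3; evaluating from -2*pi to 2*pi: ∫_{-2*pi}^{2*pi} (s**2 - 3*s + 3) cos(-3*s/2) ds = (4/3 - 16*pi/9) - (4/3 + 16*pi/9) = -32*pi/9.
Hence Re(c_{-3}) = (1/(4*pi))·(-32*pi/9) = -8/9.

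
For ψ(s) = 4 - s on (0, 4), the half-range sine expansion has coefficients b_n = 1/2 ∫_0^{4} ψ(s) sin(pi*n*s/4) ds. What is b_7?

b_7 = 1/2 ∫_0^{4} (4 - s) sin(7*pi*s/4) ds.
Integrating by parts (boundary term plus one more integral), an antiderivative of (4 - s) sin(7*pi*s/4) is 4*s*cos(7*pi*s/4)/(7*pi) - 16*sin(7*pi*s/4)/(49*pi**2) - 16*cos(7*pi*s/4)/(7*pi); evaluating from 0 to 4: ∫_{0}^{4} (4 - s) sin(7*pi*s/4) ds = (0) - (-16/(7*pi)) = 16/(7*pi).
Hence b_7 = (1/2)·(16/(7*pi)) = 8/(7*pi).

8/(7*pi)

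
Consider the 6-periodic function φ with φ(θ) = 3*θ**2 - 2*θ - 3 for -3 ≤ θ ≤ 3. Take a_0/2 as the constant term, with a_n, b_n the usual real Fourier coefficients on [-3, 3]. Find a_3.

a_3 = 1/3 ∫_{-3}^{3} φ(θ) cos(pi*θ) dθ.
Integrating by parts twice (tabular method), an antiderivative of (3*θ**2 - 2*θ - 3) cos(pi*θ) is 3*θ**2*sin(pi*θ)/pi - 2*θ*sin(pi*θ)/pi + 6*θ*cos(pi*θ)/pi**2 - 3*sin(pi*θ)/pi - 6*sin(pi*θ)/pi**3 - 2*cos(pi*θ)/pi**2; evaluating from -3 to 3: ∫_{-3}^{3} (3*θ**2 - 2*θ - 3) cos(pi*θ) dθ = (-16/pi**2) - (20/pi**2) = -36/pi**2.
Hence a_3 = (1/3)·(-36/pi**2) = -12/pi**2.

-12/pi**2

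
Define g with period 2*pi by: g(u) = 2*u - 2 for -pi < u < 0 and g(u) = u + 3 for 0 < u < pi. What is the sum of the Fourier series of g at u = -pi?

1/2 - pi/2

u = -pi differs from u = pi by -1 full period(s), and the series is 2*pi-periodic.
At u = pi the one-sided limits are g(pi^-) = 3 + pi and g(pi^+) = -2*pi - 2.
By Dirichlet's theorem the series converges to their average, [(3 + pi) + (-2*pi - 2)]/2 = 1/2 - pi/2.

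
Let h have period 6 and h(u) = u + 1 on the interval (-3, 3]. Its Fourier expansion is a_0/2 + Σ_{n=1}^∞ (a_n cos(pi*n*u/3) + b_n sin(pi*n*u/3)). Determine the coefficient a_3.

0

a_3 = 1/3 ∫_{-3}^{3} h(u) cos(pi*u) du.
Integrating by parts (boundary term plus one more integral), an antiderivative of (u + 1) cos(pi*u) is u*sin(pi*u)/pi + sin(pi*u)/pi + cos(pi*u)/pi**2; evaluating from -3 to 3: ∫_{-3}^{3} (u + 1) cos(pi*u) du = (-1/pi**2) - (-1/pi**2) = 0.
Hence a_3 = (1/3)·(0) = 0.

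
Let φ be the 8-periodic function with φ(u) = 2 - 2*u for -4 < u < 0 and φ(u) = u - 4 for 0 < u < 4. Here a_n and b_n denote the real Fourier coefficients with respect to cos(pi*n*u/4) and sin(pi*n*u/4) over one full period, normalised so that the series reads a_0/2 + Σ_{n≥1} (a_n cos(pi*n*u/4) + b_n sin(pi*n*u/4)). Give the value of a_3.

a_3 = 1/4 ∫_{-4}^{4} φ(u) cos(3*pi*u/4) du.
Split the integral at the breakpoints.
Integrating by parts (boundary term plus one more integral), an antiderivative of (2 - 2*u) cos(3*pi*u/4) is -8*u*sin(3*pi*u/4)/(3*pi) + 8*sin(3*pi*u/4)/(3*pi) - 32*cos(3*pi*u/4)/(9*pi**2); evaluating from -4 to 0: ∫_{-4}^{0} (2 - 2*u) cos(3*pi*u/4) du = (-32/(9*pi**2)) - (32/(9*pi**2)) = -64/(9*pi**2).
Integrating by parts (boundary term plus one more integral), an antiderivative of (u - 4) cos(3*pi*u/4) is 4*u*sin(3*pi*u/4)/(3*pi) - 16*sin(3*pi*u/4)/(3*pi) + 16*cos(3*pi*u/4)/(9*pi**2); evaluating from 0 to 4: ∫_{0}^{4} (u - 4) cos(3*pi*u/4) du = (-16/(9*pi**2)) - (16/(9*pi**2)) = -32/(9*pi**2).
Summing the pieces and multiplying by (1/4) gives a_3 = -8/(3*pi**2).

-8/(3*pi**2)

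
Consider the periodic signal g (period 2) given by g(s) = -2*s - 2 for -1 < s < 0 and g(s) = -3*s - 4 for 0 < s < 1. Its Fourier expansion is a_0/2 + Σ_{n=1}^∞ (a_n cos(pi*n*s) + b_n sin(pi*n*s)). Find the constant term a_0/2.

-13/4

a_0 = ∫_{-1}^{1} g(s) ds = -13/2.
So the constant term a_0/2 = -13/4.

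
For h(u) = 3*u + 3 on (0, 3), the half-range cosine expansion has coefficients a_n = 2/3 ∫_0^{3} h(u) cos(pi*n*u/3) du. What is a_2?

0

a_2 = 2/3 ∫_0^{3} (3*u + 3) cos(2*pi*u/3) du.
Integrating by parts (boundary term plus one more integral), an antiderivative of (3*u + 3) cos(2*pi*u/3) is 9*u*sin(2*pi*u/3)/(2*pi) + 9*sin(2*pi*u/3)/(2*pi) + 27*cos(2*pi*u/3)/(4*pi**2); evaluating from 0 to 3: ∫_{0}^{3} (3*u + 3) cos(2*pi*u/3) du = (27/(4*pi**2)) - (27/(4*pi**2)) = 0.
Hence a_2 = (2/3)·(0) = 0.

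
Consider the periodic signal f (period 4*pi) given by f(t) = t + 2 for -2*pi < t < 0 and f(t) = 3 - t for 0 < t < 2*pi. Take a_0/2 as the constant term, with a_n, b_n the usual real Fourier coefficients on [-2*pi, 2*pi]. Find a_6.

0

a_6 = (1/(2*pi)) ∫_{-2*pi}^{2*pi} f(t) cos(3*t) dt.
Split the integral at the breakpoints.
Integrating by parts (boundary term plus one more integral), an antiderivative of (t + 2) cos(3*t) is t*sin(3*t)/3 + 2*sin(3*t)/3 + cos(3*t)/9; evaluating from -2*pi to 0: ∫_{-2*pi}^{0} (t + 2) cos(3*t) dt = (1/9) - (1/9) = 0.
Integrating by parts (boundary term plus one more integral), an antiderivative of (3 - t) cos(3*t) is -t*sin(3*t)/3 + sin(3*t) - cos(3*t)/9; evaluating from 0 to 2*pi: ∫_{0}^{2*pi} (3 - t) cos(3*t) dt = (-1/9) - (-1/9) = 0.
Summing the pieces and multiplying by (1/(2*pi)) gives a_6 = 0.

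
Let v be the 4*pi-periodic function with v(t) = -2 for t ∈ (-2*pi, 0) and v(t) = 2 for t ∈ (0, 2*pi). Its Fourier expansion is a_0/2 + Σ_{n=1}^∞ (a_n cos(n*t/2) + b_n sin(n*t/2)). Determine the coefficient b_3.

b_3 = (1/(2*pi)) ∫_{-2*pi}^{2*pi} v(t) sin(3*t/2) dt.
v is odd and sin(3*t/2) is odd, so the integrand is even and b_3 = 1/pi ∫_0^{2*pi} v(t) sin(3*t/2) dt.
Directly, an antiderivative of (2) sin(3*t/2) is -4*cos(3*t/2)/3; evaluating from 0 to 2*pi: ∫_{0}^{2*pi} (2) sin(3*t/2) dt = (4/3) - (-4/3) = 8/3.
Hence b_3 = (1/pi)·(8/3) = 8/(3*pi).

8/(3*pi)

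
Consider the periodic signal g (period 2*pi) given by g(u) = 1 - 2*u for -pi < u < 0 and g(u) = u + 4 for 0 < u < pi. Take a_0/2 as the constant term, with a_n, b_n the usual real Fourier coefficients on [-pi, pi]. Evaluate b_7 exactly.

b_7 = 1/pi ∫_{-pi}^{pi} g(u) sin(7*u) du.
Split the integral at the breakpoints.
Integrating by parts (boundary term plus one more integral), an antiderivative of (1 - 2*u) sin(7*u) is 2*u*cos(7*u)/7 - 2*sin(7*u)/49 - cos(7*u)/7; evaluating from -pi to 0: ∫_{-pi}^{0} (1 - 2*u) sin(7*u) du = (-1/7) - (1/7 + 2*pi/7) = -2*pi/7 - 2/7.
Integrating by parts (boundary term plus one more integral), an antiderivative of (u + 4) sin(7*u) is -u*cos(7*u)/7 + sin(7*u)/49 - 4*cos(7*u)/7; evaluating from 0 to pi: ∫_{0}^{pi} (u + 4) sin(7*u) du = (pi/7 + 4/7) - (-4/7) = pi/7 + 8/7.
Summing the pieces and multiplying by (1/pi) gives b_7 = (6 - pi)/(7*pi).

(6 - pi)/(7*pi)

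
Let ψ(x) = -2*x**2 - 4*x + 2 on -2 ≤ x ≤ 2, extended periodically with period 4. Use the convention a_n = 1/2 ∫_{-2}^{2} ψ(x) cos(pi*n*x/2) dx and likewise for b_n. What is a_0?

a_0 = 1/2 ∫_{-2}^{2} ψ(x) dx = 1/2 · (-8/3) = -4/3.

-4/3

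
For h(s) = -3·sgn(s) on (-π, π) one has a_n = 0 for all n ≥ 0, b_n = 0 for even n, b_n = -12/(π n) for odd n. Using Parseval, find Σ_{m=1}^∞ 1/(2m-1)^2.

Parseval: Σ b_n^2 = (1/π) ∫_{-π}^{π} h(s)^2 ds = 18.
Only odd n contribute, with b_n^2 = 144/(π^2 n^2), so Σ_{m≥1} 1/(2m-1)^2 = π^2·(18)/144 = pi**2/8.

pi**2/8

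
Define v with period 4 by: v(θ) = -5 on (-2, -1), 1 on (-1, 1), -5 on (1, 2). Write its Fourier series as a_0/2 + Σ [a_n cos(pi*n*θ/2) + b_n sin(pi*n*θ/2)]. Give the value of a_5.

a_5 = 1/2 ∫_{-2}^{2} v(θ) cos(5*pi*θ/2) dθ.
v is even and cos(5*pi*θ/2) is even, so the integrand is even and a_5 = ∫_0^{2} v(θ) cos(5*pi*θ/2) dθ.
Split the integral at the breakpoints.
Directly, an antiderivative of (1) cos(5*pi*θ/2) is 2*sin(5*pi*θ/2)/(5*pi); evaluating from 0 to 1: ∫_{0}^{1} (1) cos(5*pi*θ/2) dθ = (2/(5*pi)) - (0) = 2/(5*pi).
Directly, an antiderivative of (-5) cos(5*pi*θ/2) is -2*sin(5*pi*θ/2)/pi; evaluating from 1 to 2: ∫_{1}^{2} (-5) cos(5*pi*θ/2) dθ = (0) - (-2/pi) = 2/pi.
Summing the pieces gives a_5 = 12/(5*pi).

12/(5*pi)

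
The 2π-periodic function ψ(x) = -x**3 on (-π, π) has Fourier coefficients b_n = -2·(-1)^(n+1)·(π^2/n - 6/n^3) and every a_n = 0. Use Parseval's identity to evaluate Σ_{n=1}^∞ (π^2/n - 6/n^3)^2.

pi**6/14

Parseval: Σ b_n^2 = (1/π) ∫_{-π}^{π} ψ(x)^2 dx = 2*pi**6/7.
b_n^2 = 4·(π^2/n - 6/n^3)^2, so the sum equals (2*pi**6/7)/4 = pi**6/14.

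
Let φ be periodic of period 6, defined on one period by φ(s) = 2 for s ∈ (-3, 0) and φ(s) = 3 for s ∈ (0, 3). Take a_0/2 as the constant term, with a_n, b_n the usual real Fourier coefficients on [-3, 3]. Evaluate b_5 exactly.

b_5 = 1/3 ∫_{-3}^{3} φ(s) sin(5*pi*s/3) ds.
Split the integral at the breakpoints.
Directly, an antiderivative of (2) sin(5*pi*s/3) is -6*cos(5*pi*s/3)/(5*pi); evaluating from -3 to 0: ∫_{-3}^{0} (2) sin(5*pi*s/3) ds = (-6/(5*pi)) - (6/(5*pi)) = -12/(5*pi).
Directly, an antiderivative of (3) sin(5*pi*s/3) is -9*cos(5*pi*s/3)/(5*pi); evaluating from 0 to 3: ∫_{0}^{3} (3) sin(5*pi*s/3) ds = (9/(5*pi)) - (-9/(5*pi)) = 18/(5*pi).
Summing the pieces and multiplying by (1/3) gives b_5 = 2/(5*pi).

2/(5*pi)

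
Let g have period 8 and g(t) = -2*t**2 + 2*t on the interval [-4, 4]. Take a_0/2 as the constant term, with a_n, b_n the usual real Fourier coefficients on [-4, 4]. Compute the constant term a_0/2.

a_0 = 1/4 ∫_{-4}^{4} g(t) dt = 1/4 · (-256/3) = -64/3.
So the constant term a_0/2 = -32/3.

-32/3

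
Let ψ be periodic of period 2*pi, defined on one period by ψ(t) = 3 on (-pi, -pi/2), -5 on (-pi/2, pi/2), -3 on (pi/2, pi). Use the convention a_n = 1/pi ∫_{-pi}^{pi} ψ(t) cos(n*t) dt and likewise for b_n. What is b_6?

2/pi

b_6 = 1/pi ∫_{-pi}^{pi} ψ(t) sin(6*t) dt.
Split the integral at the breakpoints.
Directly, an antiderivative of (3) sin(6*t) is -cos(6*t)/2; evaluating from -pi to -pi/2: ∫_{-pi}^{-pi/2} (3) sin(6*t) dt = (1/2) - (-1/2) = 1.
Directly, an antiderivative of (-5) sin(6*t) is 5*cos(6*t)/6; evaluating from -pi/2 to pi/2: ∫_{-pi/2}^{pi/2} (-5) sin(6*t) dt = (-5/6) - (-5/6) = 0.
Directly, an antiderivative of (-3) sin(6*t) is cos(6*t)/2; evaluating from pi/2 to pi: ∫_{pi/2}^{pi} (-3) sin(6*t) dt = (1/2) - (-1/2) = 1.
Summing the pieces and multiplying by (1/pi) gives b_6 = 2/pi.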